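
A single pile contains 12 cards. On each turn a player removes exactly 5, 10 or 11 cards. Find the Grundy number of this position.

2

Grundy values for subtraction set {5, 10, 11}:
g(0) = mex{} = 0
g(1) = mex{} = 0
g(2) = mex{} = 0
g(3) = mex{} = 0
g(4) = mex{} = 0
g(5) = mex{0} = 1
g(6) = mex{0} = 1
g(7) = mex{0} = 1
g(8) = mex{0} = 1
g(9) = mex{0} = 1
g(10) = mex{0,1} = 2
g(11) = mex{0,1} = 2
g(12) = mex{0,1} = 2
So g(12) = 2.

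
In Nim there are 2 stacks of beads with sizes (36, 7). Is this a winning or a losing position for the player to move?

Nim-sum: 36 XOR 7 = 35.
The nim-sum is 35 ≠ 0, so this is an N-position: the player to move can win.

Winning position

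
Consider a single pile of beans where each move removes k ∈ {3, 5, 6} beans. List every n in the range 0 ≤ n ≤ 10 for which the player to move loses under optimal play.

0, 1, 2, 9, 10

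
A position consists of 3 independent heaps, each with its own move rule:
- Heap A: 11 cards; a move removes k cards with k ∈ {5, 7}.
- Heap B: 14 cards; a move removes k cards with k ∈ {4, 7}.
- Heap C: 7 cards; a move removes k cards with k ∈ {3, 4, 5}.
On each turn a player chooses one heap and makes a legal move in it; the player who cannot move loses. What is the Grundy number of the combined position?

0

Build the Grundy sequence for heap A with g(k) = mex{g(k−s) : s ∈ {5, 7}, s ≤ k}:
g(0) = mex{} = 0
g(1) = mex{} = 0
g(2) = mex{} = 0
g(3) = mex{} = 0
g(4) = mex{} = 0
g(5) = mex{0} = 1
g(6) = mex{0} = 1
g(7) = mex{0} = 1
g(8) = mex{0} = 1
g(9) = mex{0} = 1
g(10) = mex{0,1} = 2
g(11) = mex{0,1} = 2
So g(11) = 2.
Grundy values for heap B (subtraction set {4, 7}):
k:     0  1  2  3  4  5  6  7  8  9 10 11 12 13 14
g(k):  0  0  0  0  1  1  1  1  2  2  2  0  0  0  0
So g(14) = 0.
Grundy values for heap C (subtraction set {3, 4, 5}):
k:     0  1  2  3  4  5  6  7
g(k):  0  0  0  1  1  1  2  2
So g(7) = 2.
The value of a disjunctive sum is the nim-sum of the parts.
Combined value = 2 ⊕ 0 ⊕ 2 = 0.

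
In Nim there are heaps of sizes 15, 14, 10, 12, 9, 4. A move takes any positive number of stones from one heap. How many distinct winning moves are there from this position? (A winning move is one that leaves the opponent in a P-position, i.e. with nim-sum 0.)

5

Compute the nim-sum pairwise:
15 ⊕ 14 = 1
1 ⊕ 10 = 11
11 ⊕ 12 = 7
7 ⊕ 9 = 14
14 ⊕ 4 = 10
The overall nim-sum is X = 10. A heap of size p has a winning move iff p XOR X < p (reduce it to p XOR X).
  15: 15 XOR 10 = 5 < 15 — winning move (to 5).
  14: 14 XOR 10 = 4 < 14 — winning move (to 4).
  10: 10 XOR 10 = 0 < 10 — winning move (to 0).
  12: 12 XOR 10 = 6 < 12 — winning move (to 6).
  9: 9 XOR 10 = 3 < 9 — winning move (to 3).
  4: 4 XOR 10 = 14 ≥ 4 — no move.
That gives 5 winning moves.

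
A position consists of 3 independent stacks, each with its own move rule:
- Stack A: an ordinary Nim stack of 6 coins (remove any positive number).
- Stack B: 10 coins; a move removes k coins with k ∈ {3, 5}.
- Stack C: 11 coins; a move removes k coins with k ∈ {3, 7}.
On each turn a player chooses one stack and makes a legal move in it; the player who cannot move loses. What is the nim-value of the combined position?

6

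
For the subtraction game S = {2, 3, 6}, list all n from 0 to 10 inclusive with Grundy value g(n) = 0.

0, 1, 5, 9, 10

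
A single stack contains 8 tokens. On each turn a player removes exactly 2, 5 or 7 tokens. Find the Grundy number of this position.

2

Grundy values for subtraction set {2, 5, 7}:
g(0) = mex{} = 0
g(1) = mex{} = 0
g(2) = mex{0} = 1
g(3) = mex{0} = 1
g(4) = mex{1} = 0
g(5) = mex{0,1} = 2
g(6) = mex{0} = 1
g(7) = mex{0,1,2} = 3
g(8) = mex{0,1} = 2
So g(8) = 2.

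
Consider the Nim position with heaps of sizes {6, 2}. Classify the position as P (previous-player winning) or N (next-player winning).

N-position

Compute the nim-sum pairwise:
6 ⊕ 2 = 4
The nim-sum is 4 ≠ 0, so this is an N-position: the player to move can win.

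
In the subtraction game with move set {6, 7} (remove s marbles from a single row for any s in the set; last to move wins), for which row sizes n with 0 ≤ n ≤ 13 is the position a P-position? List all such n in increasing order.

Compute g(0), g(1), … for moves {6, 7}:
k:     0  1  2  3  4  5  6  7  8  9 10 11 12 13
g(k):  0  0  0  0  0  0  1  1  1  1  1  1  2  0
The P-positions (g = 0) in 0..13 are 0, 1, 2, 3, 4, 5, 13.

0, 1, 2, 3, 4, 5, 13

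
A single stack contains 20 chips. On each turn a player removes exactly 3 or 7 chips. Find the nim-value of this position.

Build the Grundy sequence with g(k) = mex{g(k−s) : s ∈ {3, 7}, s ≤ k}:
k:     0  1  2  3  4  5  6  7  8  9 10 11 12 13 14 15 16 17 18 19 20
g(k):  0  0  0  1  1  1  0  2  2  1  0  0  0  1  1  1  0  2  2  1  0
So g(20) = 0.

0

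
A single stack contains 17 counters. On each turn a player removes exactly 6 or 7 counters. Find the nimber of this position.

0

Build the Grundy sequence with g(k) = mex{g(k−s) : s ∈ {6, 7}, s ≤ k}:
k:     0  1  2  3  4  5  6  7  8  9 10 11 12 13 14 15 16 17
g(k):  0  0  0  0  0  0  1  1  1  1  1  1  2  0  0  0  0  0
So g(17) = 0.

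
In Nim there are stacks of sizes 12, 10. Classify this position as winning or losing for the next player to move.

Write each in binary and XOR column by column:
  1100  (12)
  1010  (10)
  ----
  0110  (6)
The nim-sum is 6 ≠ 0, so this is an N-position: the player to move can win.

Winning position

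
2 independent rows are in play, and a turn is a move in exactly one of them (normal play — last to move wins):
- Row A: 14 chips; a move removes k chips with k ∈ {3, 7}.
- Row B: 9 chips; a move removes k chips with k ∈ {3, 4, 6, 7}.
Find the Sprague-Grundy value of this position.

For row A, compute g(0), g(1), … with moves {3, 7}:
k:     0  1  2  3  4  5  6  7  8  9 10 11 12 13 14
g(k):  0  0  0  1  1  1  0  2  2  1  0  0  0  1  1
So g(14) = 1.
For row B, compute g(0), g(1), … with moves {3, 4, 6, 7}:
k:     0  1  2  3  4  5  6  7  8  9
g(k):  0  0  0  1  1  1  2  2  2  3
So g(9) = 3.
By the Sprague-Grundy theorem, the Grundy value of a sum of independent games is the XOR of the component values.
Combined value = 1 XOR 3 = 2.

2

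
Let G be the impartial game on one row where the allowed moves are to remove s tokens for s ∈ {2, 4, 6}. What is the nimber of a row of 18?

Grundy values for subtraction set {2, 4, 6}:
k:     0  1  2  3  4  5  6  7  8  9 10 11 12 13 14 15 16 17 18
g(k):  0  0  1  1  2  2  3  3  0  0  1  1  2  2  3  3  0  0  1
So g(18) = 1.

1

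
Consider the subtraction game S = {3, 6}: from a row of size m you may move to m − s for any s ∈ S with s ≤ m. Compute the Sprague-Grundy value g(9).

0

Compute g(0), g(1), … for moves {3, 6}:
g(0) = mex{} = 0
g(1) = mex{} = 0
g(2) = mex{} = 0
g(3) = mex{0} = 1
g(4) = mex{0} = 1
g(5) = mex{0} = 1
g(6) = mex{0,1} = 2
g(7) = mex{0,1} = 2
g(8) = mex{0,1} = 2
g(9) = mex{1,2} = 0
So g(9) = 0.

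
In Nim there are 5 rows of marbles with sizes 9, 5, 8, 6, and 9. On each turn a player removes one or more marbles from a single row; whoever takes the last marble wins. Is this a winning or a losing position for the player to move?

Winning position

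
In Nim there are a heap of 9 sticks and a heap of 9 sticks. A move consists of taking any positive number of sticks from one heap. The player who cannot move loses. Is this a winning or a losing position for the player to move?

Losing position

Write each in binary and XOR column by column:
  1001  (9)
  1001  (9)
  ----
  0000  (0)
The nim-sum is 0, so this is a P-position: the player to move is in a losing position under optimal play.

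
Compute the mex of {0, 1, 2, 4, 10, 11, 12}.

The values 0, 1, 2 are all present; 3 is the first non-negative integer missing from the set.

3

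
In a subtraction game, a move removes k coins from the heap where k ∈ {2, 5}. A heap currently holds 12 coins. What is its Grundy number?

Grundy values for subtraction set {2, 5}:
g(0) = mex{} = 0
g(1) = mex{} = 0
g(2) = mex{0} = 1
g(3) = mex{0} = 1
g(4) = mex{1} = 0
g(5) = mex{0,1} = 2
g(6) = mex{0} = 1
g(7) = mex{1,2} = 0
g(8) = mex{1} = 0
g(9) = mex{0} = 1
g(10) = mex{0,2} = 1
g(11) = mex{1} = 0
g(12) = mex{0,1} = 2
So g(12) = 2.

2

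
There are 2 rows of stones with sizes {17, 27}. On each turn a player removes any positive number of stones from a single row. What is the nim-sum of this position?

10

Nim-sum: 17 ^ 27 = 10.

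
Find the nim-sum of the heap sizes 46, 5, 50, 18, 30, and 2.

Bitwise XOR of the heap sizes:
  101110  (46)
  000101  (5)
  110010  (50)
  010010  (18)
  011110  (30)
  000010  (2)
  ------
  010111  (23)

23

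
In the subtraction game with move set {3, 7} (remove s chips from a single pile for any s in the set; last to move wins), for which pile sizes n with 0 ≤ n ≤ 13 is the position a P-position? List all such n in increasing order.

0, 1, 2, 6, 10, 11, 12

Compute g(0), g(1), … for moves {3, 7}:
g(0) = mex{} = 0
g(1) = mex{} = 0
g(2) = mex{} = 0
g(3) = mex{0} = 1
g(4) = mex{0} = 1
g(5) = mex{0} = 1
g(6) = mex{1} = 0
g(7) = mex{0,1} = 2
g(8) = mex{0,1} = 2
g(9) = mex{0} = 1
g(10) = mex{1,2} = 0
g(11) = mex{1,2} = 0
g(12) = mex{1} = 0
g(13) = mex{0} = 1
The P-positions (g = 0) in 0..13 are 0, 1, 2, 6, 10, 11, 12.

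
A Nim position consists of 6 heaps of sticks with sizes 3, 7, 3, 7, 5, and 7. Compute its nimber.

2

In binary:
  011  (3)
  111  (7)
  011  (3)
  111  (7)
  101  (5)
  111  (7)
  ---
  010  (2)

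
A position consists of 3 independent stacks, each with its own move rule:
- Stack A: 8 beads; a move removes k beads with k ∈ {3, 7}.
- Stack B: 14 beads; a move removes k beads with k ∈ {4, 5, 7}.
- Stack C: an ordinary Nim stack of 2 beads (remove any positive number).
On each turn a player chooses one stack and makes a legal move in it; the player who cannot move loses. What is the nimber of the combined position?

0

For stack A, compute g(0), g(1), … with moves {3, 7}:
k:     0  1  2  3  4  5  6  7  8
g(k):  0  0  0  1  1  1  0  2  2
So g(8) = 2.
Grundy values for stack B (subtraction set {4, 5, 7}):
g(0) = mex{} = 0
g(1) = mex{} = 0
g(2) = mex{} = 0
g(3) = mex{} = 0
g(4) = mex{0} = 1
g(5) = mex{0} = 1
g(6) = mex{0} = 1
g(7) = mex{0} = 1
g(8) = mex{0,1} = 2
g(9) = mex{0,1} = 2
g(10) = mex{0,1} = 2
g(11) = mex{1} = 0
g(12) = mex{1,2} = 0
g(13) = mex{1,2} = 0
g(14) = mex{1,2} = 0
So g(14) = 0.
Stack C is a plain Nim stack of size 2, so its Grundy value is 2.
The value of a disjunctive sum is the nim-sum of the parts.
Combined value = 2 ⊕ 0 ⊕ 2 = 0.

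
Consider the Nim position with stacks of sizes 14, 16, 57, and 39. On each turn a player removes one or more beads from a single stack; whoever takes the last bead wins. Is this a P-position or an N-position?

Write each in binary and XOR column by column:
  001110  (14)
  010000  (16)
  111001  (57)
  100111  (39)
  ------
  000000  (0)
The nim-sum is 0, so this is a P-position: the player to move is in a losing position under optimal play.

P-position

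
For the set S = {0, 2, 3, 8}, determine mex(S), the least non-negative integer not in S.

1

0 is in the set but 1 is not, so the mex is 1.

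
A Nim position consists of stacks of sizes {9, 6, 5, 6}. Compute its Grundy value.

Nim-sum: 9 XOR 6 XOR 5 XOR 6 = 12.

12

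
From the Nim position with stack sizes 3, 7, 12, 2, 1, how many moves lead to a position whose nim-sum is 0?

1

Nim-sum: 3 ^ 7 ^ 12 ^ 2 ^ 1 = 11.
The overall nim-sum is X = 11. A stack of size p has a winning move iff p XOR X < p (reduce it to p XOR X).
  3: 3 XOR 11 = 8 ≥ 3 — no move.
  7: 7 XOR 11 = 12 ≥ 7 — no move.
  12: 12 XOR 11 = 7 < 12 — winning move (to 7).
  2: 2 XOR 11 = 9 ≥ 2 — no move.
  1: 1 XOR 11 = 10 ≥ 1 — no move.
That gives 1 winning move.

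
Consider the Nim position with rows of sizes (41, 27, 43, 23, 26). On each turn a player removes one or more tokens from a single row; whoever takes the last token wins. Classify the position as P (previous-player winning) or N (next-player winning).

In binary:
  101001  (41)
  011011  (27)
  101011  (43)
  010111  (23)
  011010  (26)
  ------
  010100  (20)
The nim-sum is 20 ≠ 0, so this is an N-position: the player to move can win.

N-position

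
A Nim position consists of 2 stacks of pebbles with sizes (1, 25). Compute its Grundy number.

24

Bitwise XOR of the heap sizes:
  00001  (1)
  11001  (25)
  -----
  11000  (24)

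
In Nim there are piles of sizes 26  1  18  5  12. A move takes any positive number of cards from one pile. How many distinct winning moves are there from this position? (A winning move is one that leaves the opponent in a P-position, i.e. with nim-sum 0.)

0

Compute the nim-sum pairwise:
26 ^ 1 = 27
27 ^ 18 = 9
9 ^ 5 = 12
12 ^ 12 = 0
The nim-sum is already 0, so every move leaves a nonzero nim-sum — there are no winning moves.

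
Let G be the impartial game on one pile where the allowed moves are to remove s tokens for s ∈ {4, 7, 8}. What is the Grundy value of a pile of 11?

Build the Grundy sequence with g(k) = mex{g(k−s) : s ∈ {4, 7, 8}, s ≤ k}:
g(0) = mex{} = 0
g(1) = mex{} = 0
g(2) = mex{} = 0
g(3) = mex{} = 0
g(4) = mex{0} = 1
g(5) = mex{0} = 1
g(6) = mex{0} = 1
g(7) = mex{0} = 1
g(8) = mex{0,1} = 2
g(9) = mex{0,1} = 2
g(10) = mex{0,1} = 2
g(11) = mex{0,1} = 2
So g(11) = 2.

2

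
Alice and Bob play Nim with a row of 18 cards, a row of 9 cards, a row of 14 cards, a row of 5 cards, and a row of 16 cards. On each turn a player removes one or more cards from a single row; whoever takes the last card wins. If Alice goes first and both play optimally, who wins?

Bob wins

Compute the nim-sum pairwise:
18 ^ 9 = 27
27 ^ 14 = 21
21 ^ 5 = 16
16 ^ 16 = 0
The nim-sum is 0, so this is a P-position: the player to move is in a losing position under optimal play; Alice is about to move from it and so loses — Bob wins.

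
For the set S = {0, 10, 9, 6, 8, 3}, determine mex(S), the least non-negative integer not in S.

1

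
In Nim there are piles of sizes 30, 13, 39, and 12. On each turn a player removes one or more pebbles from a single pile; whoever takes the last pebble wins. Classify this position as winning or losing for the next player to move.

Winning position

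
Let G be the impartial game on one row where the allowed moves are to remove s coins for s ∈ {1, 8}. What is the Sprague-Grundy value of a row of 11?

Build the Grundy sequence with g(k) = mex{g(k−s) : s ∈ {1, 8}, s ≤ k}:
g(0) = mex{} = 0
g(1) = mex{0} = 1
g(2) = mex{1} = 0
g(3) = mex{0} = 1
g(4) = mex{1} = 0
g(5) = mex{0} = 1
g(6) = mex{1} = 0
g(7) = mex{0} = 1
g(8) = mex{0,1} = 2
g(9) = mex{1,2} = 0
g(10) = mex{0} = 1
g(11) = mex{1} = 0
So g(11) = 0.

0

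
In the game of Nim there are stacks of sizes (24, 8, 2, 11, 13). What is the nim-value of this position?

20

Nim-sum: 24 ^ 8 ^ 2 ^ 11 ^ 13 = 20.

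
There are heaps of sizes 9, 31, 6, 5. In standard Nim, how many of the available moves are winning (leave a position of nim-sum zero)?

Compute the nim-sum pairwise:
9 ⊕ 31 = 22
22 ⊕ 6 = 16
16 ⊕ 5 = 21
The overall nim-sum is X = 21. A heap of size p has a winning move iff p XOR X < p (reduce it to p XOR X).
  9: 9 XOR 21 = 28 ≥ 9 — no move.
  31: 31 XOR 21 = 10 < 31 — winning move (to 10).
  6: 6 XOR 21 = 19 ≥ 6 — no move.
  5: 5 XOR 21 = 16 ≥ 5 — no move.
That gives 1 winning move.

1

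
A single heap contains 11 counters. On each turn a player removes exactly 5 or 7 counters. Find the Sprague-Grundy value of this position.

Compute g(0), g(1), … for moves {5, 7}:
k:     0  1  2  3  4  5  6  7  8  9 10 11
g(k):  0  0  0  0  0  1  1  1  1  1  2  2
So g(11) = 2.

2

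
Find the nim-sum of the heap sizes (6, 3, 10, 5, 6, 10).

Compute the nim-sum pairwise:
6 XOR 3 = 5
5 XOR 10 = 15
15 XOR 5 = 10
10 XOR 6 = 12
12 XOR 10 = 6

6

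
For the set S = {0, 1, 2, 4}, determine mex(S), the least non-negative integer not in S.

3

The values 0, 1, 2 are all present; 3 is the first non-negative integer missing from the set.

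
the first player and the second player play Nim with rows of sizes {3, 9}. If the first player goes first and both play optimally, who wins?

Compute the nim-sum pairwise:
3 ^ 9 = 10
The nim-sum is 10 ≠ 0, so this is an N-position: the player to move can win; the first player has a winning move.

the first player wins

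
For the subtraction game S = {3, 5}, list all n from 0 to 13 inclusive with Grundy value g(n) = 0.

Compute g(0), g(1), … for moves {3, 5}:
k:     0  1  2  3  4  5  6  7  8  9 10 11 12 13
g(k):  0  0  0  1  1  1  2  2  0  0  0  1  1  1
The P-positions (g = 0) in 0..13 are 0, 1, 2, 8, 9, 10.

0, 1, 2, 8, 9, 10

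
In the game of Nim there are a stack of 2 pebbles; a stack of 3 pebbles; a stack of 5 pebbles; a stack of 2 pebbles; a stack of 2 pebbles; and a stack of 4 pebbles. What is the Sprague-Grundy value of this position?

0

Nim-sum: 2 XOR 3 XOR 5 XOR 2 XOR 2 XOR 4 = 0.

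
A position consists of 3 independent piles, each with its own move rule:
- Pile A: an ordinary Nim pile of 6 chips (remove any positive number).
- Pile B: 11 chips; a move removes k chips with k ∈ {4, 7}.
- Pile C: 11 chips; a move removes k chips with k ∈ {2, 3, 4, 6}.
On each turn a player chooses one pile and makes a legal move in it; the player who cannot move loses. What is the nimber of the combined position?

7

Pile A is a plain Nim pile of size 6, so its Grundy value is 6.
Build the Grundy sequence for pile B with g(k) = mex{g(k−s) : s ∈ {4, 7}, s ≤ k}:
k:     0  1  2  3  4  5  6  7  8  9 10 11
g(k):  0  0  0  0  1  1  1  1  2  2  2  0
So g(11) = 0.
Grundy values for pile C (subtraction set {2, 3, 4, 6}):
g(0) = mex{} = 0
g(1) = mex{} = 0
g(2) = mex{0} = 1
g(3) = mex{0} = 1
g(4) = mex{0,1} = 2
g(5) = mex{0,1} = 2
g(6) = mex{0,1,2} = 3
g(7) = mex{0,1,2} = 3
g(8) = mex{1,2,3} = 0
g(9) = mex{1,2,3} = 0
g(10) = mex{0,2,3} = 1
g(11) = mex{0,2,3} = 1
So g(11) = 1.
The value of a disjunctive sum is the nim-sum of the parts.
Combined value = 6 XOR 0 XOR 1 = 7.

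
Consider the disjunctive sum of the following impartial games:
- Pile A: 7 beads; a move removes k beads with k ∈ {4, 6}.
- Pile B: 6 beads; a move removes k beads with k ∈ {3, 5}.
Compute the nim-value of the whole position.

For pile A, compute g(0), g(1), … with moves {4, 6}:
k:     0  1  2  3  4  5  6  7
g(k):  0  0  0  0  1  1  1  1
So g(7) = 1.
For pile B, compute g(0), g(1), … with moves {3, 5}:
k:     0  1  2  3  4  5  6
g(k):  0  0  0  1  1  1  2
So g(6) = 2.
By the Sprague-Grundy theorem, the Grundy value of a sum of independent games is the XOR of the component values.
Combined value = 1 XOR 2 = 3.

3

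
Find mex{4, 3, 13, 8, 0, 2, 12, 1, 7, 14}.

The values 0, 1, 2, 3, 4 are all present; 5 is the first non-negative integer missing from the set.

5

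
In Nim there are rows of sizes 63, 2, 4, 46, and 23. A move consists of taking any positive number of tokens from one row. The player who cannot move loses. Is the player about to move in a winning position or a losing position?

Losing position

Nim-sum: 63 ⊕ 2 ⊕ 4 ⊕ 46 ⊕ 23 = 0.
The nim-sum is 0, so this is a P-position: the player to move is in a losing position under optimal play.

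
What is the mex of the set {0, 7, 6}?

0 is in the set but 1 is not, so the mex is 1.

1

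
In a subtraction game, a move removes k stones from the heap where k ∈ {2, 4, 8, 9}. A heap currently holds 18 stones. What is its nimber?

Compute g(0), g(1), … for moves {2, 4, 8, 9}:
k:     0  1  2  3  4  5  6  7  8  9 10 11 12 13 14 15 16 17 18
g(k):  0  0  1  1  2  2  0  0  1  1  2  2  0  0  1  1  2  2  0
So g(18) = 0.

0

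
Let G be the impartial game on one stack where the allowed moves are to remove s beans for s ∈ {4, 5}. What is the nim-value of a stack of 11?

Build the Grundy sequence with g(k) = mex{g(k−s) : s ∈ {4, 5}, s ≤ k}:
k:     0  1  2  3  4  5  6  7  8  9 10 11
g(k):  0  0  0  0  1  1  1  1  2  0  0  0
So g(11) = 0.

0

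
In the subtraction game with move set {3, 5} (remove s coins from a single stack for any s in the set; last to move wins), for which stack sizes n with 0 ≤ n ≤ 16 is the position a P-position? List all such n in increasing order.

0, 1, 2, 8, 9, 10, 16

Grundy values for subtraction set {3, 5}:
k:     0  1  2  3  4  5  6  7  8  9 10 11 12 13 14 15 16
g(k):  0  0  0  1  1  1  2  2  0  0  0  1  1  1  2  2  0
The P-positions (g = 0) in 0..16 are 0, 1, 2, 8, 9, 10, 16.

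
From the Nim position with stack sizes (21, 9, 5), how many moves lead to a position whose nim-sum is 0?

1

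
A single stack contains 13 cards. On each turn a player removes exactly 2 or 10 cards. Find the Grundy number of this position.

Compute g(0), g(1), … for moves {2, 10}:
g(0) = mex{} = 0
g(1) = mex{} = 0
g(2) = mex{0} = 1
g(3) = mex{0} = 1
g(4) = mex{1} = 0
g(5) = mex{1} = 0
g(6) = mex{0} = 1
g(7) = mex{0} = 1
g(8) = mex{1} = 0
g(9) = mex{1} = 0
g(10) = mex{0} = 1
g(11) = mex{0} = 1
g(12) = mex{1} = 0
g(13) = mex{1} = 0
So g(13) = 0.

0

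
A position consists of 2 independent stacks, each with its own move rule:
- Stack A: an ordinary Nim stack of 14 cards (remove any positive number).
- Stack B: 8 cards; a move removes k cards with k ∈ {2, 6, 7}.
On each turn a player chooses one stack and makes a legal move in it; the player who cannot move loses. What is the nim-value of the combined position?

12

Stack A is a plain Nim stack of size 14, so its Grundy value is 14.
Build the Grundy sequence for stack B with g(k) = mex{g(k−s) : s ∈ {2, 6, 7}, s ≤ k}:
k:     0  1  2  3  4  5  6  7  8
g(k):  0  0  1  1  0  0  1  1  2
So g(8) = 2.
By the Sprague-Grundy theorem, the Grundy value of a sum of independent games is the XOR of the component values.
Combined value = 14 XOR 2 = 12.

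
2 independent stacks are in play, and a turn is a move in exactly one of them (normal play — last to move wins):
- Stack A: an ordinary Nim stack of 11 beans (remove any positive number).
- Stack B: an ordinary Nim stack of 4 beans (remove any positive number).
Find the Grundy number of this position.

Stack A is a plain Nim stack of size 11, so its Grundy value is 11.
Stack B is a plain Nim stack of size 4, so its Grundy value is 4.
The value of a disjunctive sum is the nim-sum of the parts.
Combined value = 11 ⊕ 4 = 15.

15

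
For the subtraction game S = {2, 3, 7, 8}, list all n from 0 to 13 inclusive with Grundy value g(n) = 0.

0, 1, 5, 6, 10, 11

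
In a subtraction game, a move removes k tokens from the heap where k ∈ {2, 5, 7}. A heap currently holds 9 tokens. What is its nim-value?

2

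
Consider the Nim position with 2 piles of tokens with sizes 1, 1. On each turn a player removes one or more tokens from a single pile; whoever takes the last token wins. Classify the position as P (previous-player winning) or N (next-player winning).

Compute the nim-sum pairwise:
1 ⊕ 1 = 0
The nim-sum is 0, so this is a P-position: the player to move is in a losing position under optimal play.

P-position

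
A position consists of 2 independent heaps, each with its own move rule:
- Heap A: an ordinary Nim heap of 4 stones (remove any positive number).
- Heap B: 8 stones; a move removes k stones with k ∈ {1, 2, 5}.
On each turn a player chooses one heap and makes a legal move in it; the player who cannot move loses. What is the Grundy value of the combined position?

6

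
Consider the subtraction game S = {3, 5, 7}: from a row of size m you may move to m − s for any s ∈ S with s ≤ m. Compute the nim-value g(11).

Build the Grundy sequence with g(k) = mex{g(k−s) : s ∈ {3, 5, 7}, s ≤ k}:
g(0) = mex{} = 0
g(1) = mex{} = 0
g(2) = mex{} = 0
g(3) = mex{0} = 1
g(4) = mex{0} = 1
g(5) = mex{0} = 1
g(6) = mex{0,1} = 2
g(7) = mex{0,1} = 2
g(8) = mex{0,1} = 2
g(9) = mex{0,1,2} = 3
g(10) = mex{1,2} = 0
g(11) = mex{1,2} = 0
So g(11) = 0.

0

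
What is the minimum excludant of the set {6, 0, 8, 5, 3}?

1

0 is in the set but 1 is not, so the mex is 1.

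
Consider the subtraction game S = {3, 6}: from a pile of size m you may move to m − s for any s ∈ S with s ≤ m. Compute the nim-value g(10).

0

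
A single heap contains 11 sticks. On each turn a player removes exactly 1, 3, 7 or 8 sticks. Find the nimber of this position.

3

Grundy values for subtraction set {1, 3, 7, 8}:
k:     0  1  2  3  4  5  6  7  8  9 10 11
g(k):  0  1  0  1  0  1  0  1  2  3  2  3
So g(11) = 3.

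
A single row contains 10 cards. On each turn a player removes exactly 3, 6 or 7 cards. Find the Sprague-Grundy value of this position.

Compute g(0), g(1), … for moves {3, 6, 7}:
g(0) = mex{} = 0
g(1) = mex{} = 0
g(2) = mex{} = 0
g(3) = mex{0} = 1
g(4) = mex{0} = 1
g(5) = mex{0} = 1
g(6) = mex{0,1} = 2
g(7) = mex{0,1} = 2
g(8) = mex{0,1} = 2
g(9) = mex{0,1,2} = 3
g(10) = mex{1,2} = 0
So g(10) = 0.

0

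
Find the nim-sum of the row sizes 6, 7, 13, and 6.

10

In binary:
  0110  (6)
  0111  (7)
  1101  (13)
  0110  (6)
  ----
  1010  (10)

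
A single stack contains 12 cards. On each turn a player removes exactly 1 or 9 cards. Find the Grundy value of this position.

0

Compute g(0), g(1), … for moves {1, 9}:
k:     0  1  2  3  4  5  6  7  8  9 10 11 12
g(k):  0  1  0  1  0  1  0  1  0  1  0  1  0
So g(12) = 0.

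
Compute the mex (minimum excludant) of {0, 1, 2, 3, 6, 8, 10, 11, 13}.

The values 0, 1, 2, 3 are all present; 4 is the first non-negative integer missing from the set.

4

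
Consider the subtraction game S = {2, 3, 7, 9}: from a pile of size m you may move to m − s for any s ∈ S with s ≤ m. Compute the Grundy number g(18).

1

Compute g(0), g(1), … for moves {2, 3, 7, 9}:
k:     0  1  2  3  4  5  6  7  8  9 10 11 12 13 14 15 16 17 18
g(k):  0  0  1  1  2  0  0  1  1  2  2  0  3  1  2  2  0  0  1
So g(18) = 1.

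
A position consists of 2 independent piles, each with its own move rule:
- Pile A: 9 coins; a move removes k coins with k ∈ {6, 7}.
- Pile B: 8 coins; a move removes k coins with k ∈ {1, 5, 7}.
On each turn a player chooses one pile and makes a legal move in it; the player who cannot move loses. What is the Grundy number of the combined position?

1

Grundy values for pile A (subtraction set {6, 7}):
k:     0  1  2  3  4  5  6  7  8  9
g(k):  0  0  0  0  0  0  1  1  1  1
So g(9) = 1.
For pile B, compute g(0), g(1), … with moves {1, 5, 7}:
k:     0  1  2  3  4  5  6  7  8
g(k):  0  1  0  1  0  1  0  1  0
So g(8) = 0.
The value of a disjunctive sum is the nim-sum of the parts.
Combined value = 1 XOR 0 = 1.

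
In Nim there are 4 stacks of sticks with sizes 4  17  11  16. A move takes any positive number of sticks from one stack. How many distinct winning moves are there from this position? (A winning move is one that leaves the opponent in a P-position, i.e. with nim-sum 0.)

1

Nim-sum: 4 ^ 17 ^ 11 ^ 16 = 14.
The overall nim-sum is X = 14. A stack of size p has a winning move iff p XOR X < p (reduce it to p XOR X).
  4: 4 XOR 14 = 10 ≥ 4 — no move.
  17: 17 XOR 14 = 31 ≥ 17 — no move.
  11: 11 XOR 14 = 5 < 11 — winning move (to 5).
  16: 16 XOR 14 = 30 ≥ 16 — no move.
That gives 1 winning move.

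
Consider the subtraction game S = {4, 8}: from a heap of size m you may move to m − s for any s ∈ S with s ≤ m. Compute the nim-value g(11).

2

Compute g(0), g(1), … for moves {4, 8}:
g(0) = mex{} = 0
g(1) = mex{} = 0
g(2) = mex{} = 0
g(3) = mex{} = 0
g(4) = mex{0} = 1
g(5) = mex{0} = 1
g(6) = mex{0} = 1
g(7) = mex{0} = 1
g(8) = mex{0,1} = 2
g(9) = mex{0,1} = 2
g(10) = mex{0,1} = 2
g(11) = mex{0,1} = 2
So g(11) = 2.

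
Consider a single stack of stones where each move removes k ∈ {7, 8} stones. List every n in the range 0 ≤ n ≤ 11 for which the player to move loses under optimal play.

0, 1, 2, 3, 4, 5, 6

Build the Grundy sequence with g(k) = mex{g(k−s) : s ∈ {7, 8}, s ≤ k}:
g(0) = mex{} = 0
g(1) = mex{} = 0
g(2) = mex{} = 0
g(3) = mex{} = 0
g(4) = mex{} = 0
g(5) = mex{} = 0
g(6) = mex{} = 0
g(7) = mex{0} = 1
g(8) = mex{0} = 1
g(9) = mex{0} = 1
g(10) = mex{0} = 1
g(11) = mex{0} = 1
The P-positions (g = 0) in 0..11 are 0, 1, 2, 3, 4, 5, 6.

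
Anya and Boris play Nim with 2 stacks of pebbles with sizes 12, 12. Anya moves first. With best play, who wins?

In binary:
  1100  (12)
  1100  (12)
  ----
  0000  (0)
The nim-sum is 0, so this is a P-position: the player to move is in a losing position under optimal play; Anya is about to move from it and so loses — Boris wins.

Boris wins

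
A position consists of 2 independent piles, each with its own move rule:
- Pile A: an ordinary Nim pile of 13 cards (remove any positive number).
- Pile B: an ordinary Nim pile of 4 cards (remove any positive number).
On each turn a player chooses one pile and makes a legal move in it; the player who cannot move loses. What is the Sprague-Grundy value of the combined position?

Pile A is a plain Nim pile of size 13, so its Grundy value is 13.
Pile B is a plain Nim pile of size 4, so its Grundy value is 4.
The value of a disjunctive sum is the nim-sum of the parts.
Combined value = 13 ⊕ 4 = 9.

9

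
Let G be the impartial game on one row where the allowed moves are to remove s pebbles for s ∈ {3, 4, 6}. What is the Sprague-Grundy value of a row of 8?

2

Compute g(0), g(1), … for moves {3, 4, 6}:
k:     0  1  2  3  4  5  6  7  8
g(k):  0  0  0  1  1  1  2  2  2
So g(8) = 2.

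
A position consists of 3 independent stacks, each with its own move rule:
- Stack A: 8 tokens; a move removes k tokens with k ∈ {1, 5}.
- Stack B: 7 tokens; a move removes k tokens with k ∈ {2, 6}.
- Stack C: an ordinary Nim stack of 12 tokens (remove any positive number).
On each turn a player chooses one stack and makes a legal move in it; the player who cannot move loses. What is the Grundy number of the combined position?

13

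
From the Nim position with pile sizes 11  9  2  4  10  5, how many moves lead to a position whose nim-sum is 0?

Compute the nim-sum pairwise:
11 XOR 9 = 2
2 XOR 2 = 0
0 XOR 4 = 4
4 XOR 10 = 14
14 XOR 5 = 11
The overall nim-sum is X = 11. A pile of size p has a winning move iff p XOR X < p (reduce it to p XOR X).
  11: 11 XOR 11 = 0 < 11 — winning move (to 0).
  9: 9 XOR 11 = 2 < 9 — winning move (to 2).
  2: 2 XOR 11 = 9 ≥ 2 — no move.
  4: 4 XOR 11 = 15 ≥ 4 — no move.
  10: 10 XOR 11 = 1 < 10 — winning move (to 1).
  5: 5 XOR 11 = 14 ≥ 5 — no move.
That gives 3 winning moves.

3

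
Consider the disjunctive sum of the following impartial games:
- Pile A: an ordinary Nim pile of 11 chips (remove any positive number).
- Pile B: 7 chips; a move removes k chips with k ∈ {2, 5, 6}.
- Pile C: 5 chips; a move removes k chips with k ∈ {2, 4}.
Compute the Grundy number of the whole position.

Pile A is a plain Nim pile of size 11, so its Grundy value is 11.
Grundy values for pile B (subtraction set {2, 5, 6}):
k:     0  1  2  3  4  5  6  7
g(k):  0  0  1  1  0  2  1  3
So g(7) = 3.
Grundy values for pile C (subtraction set {2, 4}):
g(0) = mex{} = 0
g(1) = mex{} = 0
g(2) = mex{0} = 1
g(3) = mex{0} = 1
g(4) = mex{0,1} = 2
g(5) = mex{0,1} = 2
So g(5) = 2.
By the Sprague-Grundy theorem, the Grundy value of a sum of independent games is the XOR of the component values.
Combined value = 11 ⊕ 3 ⊕ 2 = 10.

10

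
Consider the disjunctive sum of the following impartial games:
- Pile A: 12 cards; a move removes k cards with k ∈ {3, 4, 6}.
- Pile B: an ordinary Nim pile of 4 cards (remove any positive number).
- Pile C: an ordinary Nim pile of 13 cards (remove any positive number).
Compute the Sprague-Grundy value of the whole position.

8

Grundy values for pile A (subtraction set {3, 4, 6}):
g(0) = mex{} = 0
g(1) = mex{} = 0
g(2) = mex{} = 0
g(3) = mex{0} = 1
g(4) = mex{0} = 1
g(5) = mex{0} = 1
g(6) = mex{0,1} = 2
g(7) = mex{0,1} = 2
g(8) = mex{0,1} = 2
g(9) = mex{1,2} = 0
g(10) = mex{1,2} = 0
g(11) = mex{1,2} = 0
g(12) = mex{0,2} = 1
So g(12) = 1.
Pile B is a plain Nim pile of size 4, so its Grundy value is 4.
Pile C is a plain Nim pile of size 13, so its Grundy value is 13.
By the Sprague-Grundy theorem, the Grundy value of a sum of independent games is the XOR of the component values.
Combined value = 1 XOR 4 XOR 13 = 8.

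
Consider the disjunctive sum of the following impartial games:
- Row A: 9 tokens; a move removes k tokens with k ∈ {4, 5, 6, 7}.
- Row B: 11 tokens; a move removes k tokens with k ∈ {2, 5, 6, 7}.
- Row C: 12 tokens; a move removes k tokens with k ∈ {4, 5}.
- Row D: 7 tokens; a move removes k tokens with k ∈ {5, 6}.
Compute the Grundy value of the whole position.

0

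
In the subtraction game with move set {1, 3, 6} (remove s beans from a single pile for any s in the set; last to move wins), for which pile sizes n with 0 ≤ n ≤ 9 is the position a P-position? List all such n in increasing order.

0, 2, 4, 9

Grundy values for subtraction set {1, 3, 6}:
g(0) = mex{} = 0
g(1) = mex{0} = 1
g(2) = mex{1} = 0
g(3) = mex{0} = 1
g(4) = mex{1} = 0
g(5) = mex{0} = 1
g(6) = mex{0,1} = 2
g(7) = mex{0,1,2} = 3
g(8) = mex{0,1,3} = 2
g(9) = mex{1,2} = 0
The P-positions (g = 0) in 0..9 are 0, 2, 4, 9.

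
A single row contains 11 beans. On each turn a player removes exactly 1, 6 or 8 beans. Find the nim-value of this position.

0

Build the Grundy sequence with g(k) = mex{g(k−s) : s ∈ {1, 6, 8}, s ≤ k}:
g(0) = mex{} = 0
g(1) = mex{0} = 1
g(2) = mex{1} = 0
g(3) = mex{0} = 1
g(4) = mex{1} = 0
g(5) = mex{0} = 1
g(6) = mex{0,1} = 2
g(7) = mex{1,2} = 0
g(8) = mex{0} = 1
g(9) = mex{1} = 0
g(10) = mex{0} = 1
g(11) = mex{1} = 0
So g(11) = 0.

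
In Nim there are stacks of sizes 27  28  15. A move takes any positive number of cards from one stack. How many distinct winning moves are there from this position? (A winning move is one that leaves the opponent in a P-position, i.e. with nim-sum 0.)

Write each in binary and XOR column by column:
  11011  (27)
  11100  (28)
  01111  (15)
  -----
  01000  (8)
The overall nim-sum is X = 8. A stack of size p has a winning move iff p XOR X < p (reduce it to p XOR X).
  27: 27 XOR 8 = 19 < 27 — winning move (to 19).
  28: 28 XOR 8 = 20 < 28 — winning move (to 20).
  15: 15 XOR 8 = 7 < 15 — winning move (to 7).
That gives 3 winning moves.

3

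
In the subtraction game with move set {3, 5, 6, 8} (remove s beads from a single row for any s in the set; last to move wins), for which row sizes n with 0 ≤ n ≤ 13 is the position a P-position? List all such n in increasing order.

Compute g(0), g(1), … for moves {3, 5, 6, 8}:
k:     0  1  2  3  4  5  6  7  8  9 10 11 12 13
g(k):  0  0  0  1  1  1  2  2  2  3  3  0  0  0
The P-positions (g = 0) in 0..13 are 0, 1, 2, 11, 12, 13.

0, 1, 2, 11, 12, 13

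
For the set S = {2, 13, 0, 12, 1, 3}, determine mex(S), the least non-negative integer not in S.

4

The values 0, 1, 2, 3 are all present; 4 is the first non-negative integer missing from the set.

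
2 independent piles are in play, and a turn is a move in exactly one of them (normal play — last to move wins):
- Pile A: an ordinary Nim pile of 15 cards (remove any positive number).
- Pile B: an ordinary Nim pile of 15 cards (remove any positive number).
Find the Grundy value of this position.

0

Pile A is a plain Nim pile of size 15, so its Grundy value is 15.
Pile B is a plain Nim pile of size 15, so its Grundy value is 15.
By the Sprague-Grundy theorem, the Grundy value of a sum of independent games is the XOR of the component values.
Combined value = 15 ⊕ 15 = 0.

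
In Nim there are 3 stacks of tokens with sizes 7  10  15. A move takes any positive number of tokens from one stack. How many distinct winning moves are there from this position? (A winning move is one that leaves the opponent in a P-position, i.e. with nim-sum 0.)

Compute the nim-sum pairwise:
7 XOR 10 = 13
13 XOR 15 = 2
The overall nim-sum is X = 2. A stack of size p has a winning move iff p XOR X < p (reduce it to p XOR X).
  7: 7 XOR 2 = 5 < 7 — winning move (to 5).
  10: 10 XOR 2 = 8 < 10 — winning move (to 8).
  15: 15 XOR 2 = 13 < 15 — winning move (to 13).
That gives 3 winning moves.

3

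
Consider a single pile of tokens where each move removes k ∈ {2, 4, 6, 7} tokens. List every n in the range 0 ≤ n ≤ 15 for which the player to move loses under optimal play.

0, 1, 9, 10

Grundy values for subtraction set {2, 4, 6, 7}:
k:     0  1  2  3  4  5  6  7  8  9 10 11 12 13 14 15
g(k):  0  0  1  1  2  2  3  3  4  0  0  1  1  2  2  3
The P-positions (g = 0) in 0..15 are 0, 1, 9, 10.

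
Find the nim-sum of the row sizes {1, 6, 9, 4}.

Write each in binary and XOR column by column:
  0001  (1)
  0110  (6)
  1001  (9)
  0100  (4)
  ----
  1010  (10)

10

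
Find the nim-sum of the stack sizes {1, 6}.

Nim-sum: 1 ⊕ 6 = 7.

7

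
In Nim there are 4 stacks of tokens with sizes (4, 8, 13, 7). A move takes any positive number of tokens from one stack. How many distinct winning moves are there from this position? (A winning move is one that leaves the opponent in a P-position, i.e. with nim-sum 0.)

3

Nim-sum: 4 ⊕ 8 ⊕ 13 ⊕ 7 = 6.
The overall nim-sum is X = 6. A stack of size p has a winning move iff p XOR X < p (reduce it to p XOR X).
  4: 4 XOR 6 = 2 < 4 — winning move (to 2).
  8: 8 XOR 6 = 14 ≥ 8 — no move.
  13: 13 XOR 6 = 11 < 13 — winning move (to 11).
  7: 7 XOR 6 = 1 < 7 — winning move (to 1).
That gives 3 winning moves.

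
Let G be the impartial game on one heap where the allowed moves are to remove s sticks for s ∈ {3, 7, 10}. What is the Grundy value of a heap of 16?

3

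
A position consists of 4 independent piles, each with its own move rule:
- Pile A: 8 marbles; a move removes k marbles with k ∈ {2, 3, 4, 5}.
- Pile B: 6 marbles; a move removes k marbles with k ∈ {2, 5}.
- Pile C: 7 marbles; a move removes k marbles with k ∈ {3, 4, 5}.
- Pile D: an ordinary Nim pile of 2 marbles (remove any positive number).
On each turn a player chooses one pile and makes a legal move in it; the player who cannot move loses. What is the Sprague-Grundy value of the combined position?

1

For pile A, compute g(0), g(1), … with moves {2, 3, 4, 5}:
k:     0  1  2  3  4  5  6  7  8
g(k):  0  0  1  1  2  2  3  0  0
So g(8) = 0.
For pile B, compute g(0), g(1), … with moves {2, 5}:
k:     0  1  2  3  4  5  6
g(k):  0  0  1  1  0  2  1
So g(6) = 1.
Build the Grundy sequence for pile C with g(k) = mex{g(k−s) : s ∈ {3, 4, 5}, s ≤ k}:
g(0) = mex{} = 0
g(1) = mex{} = 0
g(2) = mex{} = 0
g(3) = mex{0} = 1
g(4) = mex{0} = 1
g(5) = mex{0} = 1
g(6) = mex{0,1} = 2
g(7) = mex{0,1} = 2
So g(7) = 2.
Pile D is a plain Nim pile of size 2, so its Grundy value is 2.
By the Sprague-Grundy theorem, the Grundy value of a sum of independent games is the XOR of the component values.
Combined value = 0 ⊕ 1 ⊕ 2 ⊕ 2 = 1.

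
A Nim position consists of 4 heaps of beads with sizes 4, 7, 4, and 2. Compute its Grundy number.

5

Nim-sum: 4 XOR 7 XOR 4 XOR 2 = 5.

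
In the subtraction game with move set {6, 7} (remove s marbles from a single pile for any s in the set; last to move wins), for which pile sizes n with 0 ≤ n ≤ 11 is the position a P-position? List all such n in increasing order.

0, 1, 2, 3, 4, 5

Compute g(0), g(1), … for moves {6, 7}:
g(0) = mex{} = 0
g(1) = mex{} = 0
g(2) = mex{} = 0
g(3) = mex{} = 0
g(4) = mex{} = 0
g(5) = mex{} = 0
g(6) = mex{0} = 1
g(7) = mex{0} = 1
g(8) = mex{0} = 1
g(9) = mex{0} = 1
g(10) = mex{0} = 1
g(11) = mex{0} = 1
The P-positions (g = 0) in 0..11 are 0, 1, 2, 3, 4, 5.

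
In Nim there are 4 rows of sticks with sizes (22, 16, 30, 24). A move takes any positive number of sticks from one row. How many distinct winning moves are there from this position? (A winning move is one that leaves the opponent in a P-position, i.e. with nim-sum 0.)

0

Nim-sum: 22 ⊕ 16 ⊕ 30 ⊕ 24 = 0.
The nim-sum is already 0, so every move leaves a nonzero nim-sum — there are no winning moves.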